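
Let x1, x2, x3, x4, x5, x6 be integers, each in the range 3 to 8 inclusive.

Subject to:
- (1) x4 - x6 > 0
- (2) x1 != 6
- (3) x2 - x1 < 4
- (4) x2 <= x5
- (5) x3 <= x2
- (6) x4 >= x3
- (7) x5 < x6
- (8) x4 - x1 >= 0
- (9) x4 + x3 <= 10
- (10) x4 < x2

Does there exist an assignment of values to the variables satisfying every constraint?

Unsatisfiable

Constraints 1, 4, 7, and 10 give x4 < x2, x2 ≤ x5, x5 < x6, x6 < x4. Chaining: x4 < x2 ≤ x5 < x6 < x4, which forces x4 < x4 — impossible.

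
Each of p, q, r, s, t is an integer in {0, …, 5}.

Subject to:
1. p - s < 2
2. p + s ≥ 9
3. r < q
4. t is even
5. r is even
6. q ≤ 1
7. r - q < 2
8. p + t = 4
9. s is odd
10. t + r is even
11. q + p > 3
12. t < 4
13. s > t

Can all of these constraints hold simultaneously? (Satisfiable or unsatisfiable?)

Satisfiable

Try p = 4, q = 1, r = 0, s = 5, t = 0.
Check constraint 1: p - s = -1; constraint 2: p + s = 9; constraint 7: r - q = -1. The remaining constraints are straightforward to verify.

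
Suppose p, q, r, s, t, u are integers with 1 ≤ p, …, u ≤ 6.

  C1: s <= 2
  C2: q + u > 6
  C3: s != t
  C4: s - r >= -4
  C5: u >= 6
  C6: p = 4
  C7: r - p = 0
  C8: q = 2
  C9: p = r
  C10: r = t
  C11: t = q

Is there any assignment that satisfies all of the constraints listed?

Constraint 6 fixes p = 4 and constraint 8 fixes q = 2. Constraints 9, 10, and 11 give p = r = t = q, so p = q. But 4 ≠ 2 — contradiction.

Unsatisfiable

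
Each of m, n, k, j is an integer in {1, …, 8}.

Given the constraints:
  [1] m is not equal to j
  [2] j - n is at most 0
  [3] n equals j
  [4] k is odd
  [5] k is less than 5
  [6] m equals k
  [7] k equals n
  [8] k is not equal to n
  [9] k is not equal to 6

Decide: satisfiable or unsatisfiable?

Unsatisfiable

From constraints 3, 6, and 7, m = k = n = j, so m = j. But constraint 1 says m ≠ j. Contradiction.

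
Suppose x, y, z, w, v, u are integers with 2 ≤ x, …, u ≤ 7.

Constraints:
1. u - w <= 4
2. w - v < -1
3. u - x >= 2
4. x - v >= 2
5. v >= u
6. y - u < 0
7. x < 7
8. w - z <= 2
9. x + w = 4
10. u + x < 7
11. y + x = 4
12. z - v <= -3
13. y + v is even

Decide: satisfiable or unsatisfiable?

Unsatisfiable

Constraints 1, 3, 4, 8, and 12 give v − z ≥ 3, z − w ≥ -2, w − u ≥ -4, u − x ≥ 2, x − v ≥ 2.
Adding all 5 inequalities: the left sides telescope to 0, and the right sides sum to 3 + (-2) + (-4) + 2 + 2 = 1. So 0 ≥ 1, which is false.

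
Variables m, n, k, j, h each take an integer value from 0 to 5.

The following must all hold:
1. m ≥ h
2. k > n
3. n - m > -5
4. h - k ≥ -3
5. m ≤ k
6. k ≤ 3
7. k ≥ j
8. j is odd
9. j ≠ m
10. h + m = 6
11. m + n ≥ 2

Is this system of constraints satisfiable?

The assignment m = 3, n = 1, k = 3, j = 1, h = 3 works:
  constraint 3 holds since n - m = -2.
  constraint 4 holds since h - k = 0.
  constraint 10 holds since h + m = 6.
The rest check out directly.

Satisfiable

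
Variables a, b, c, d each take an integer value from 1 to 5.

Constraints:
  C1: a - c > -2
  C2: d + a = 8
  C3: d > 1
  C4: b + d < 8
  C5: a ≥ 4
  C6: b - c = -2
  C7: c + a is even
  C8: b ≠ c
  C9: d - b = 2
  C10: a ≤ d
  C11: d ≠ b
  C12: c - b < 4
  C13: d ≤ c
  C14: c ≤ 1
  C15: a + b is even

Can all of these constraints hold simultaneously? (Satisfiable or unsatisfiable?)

From constraints 5 and 10: d ≥ a and a ≥ 4, so d ≥ 4. From constraints 13 and 14: d ≤ c and c ≤ 1, so d ≤ 1. But 1 < 4, so no value of d works.

Unsatisfiable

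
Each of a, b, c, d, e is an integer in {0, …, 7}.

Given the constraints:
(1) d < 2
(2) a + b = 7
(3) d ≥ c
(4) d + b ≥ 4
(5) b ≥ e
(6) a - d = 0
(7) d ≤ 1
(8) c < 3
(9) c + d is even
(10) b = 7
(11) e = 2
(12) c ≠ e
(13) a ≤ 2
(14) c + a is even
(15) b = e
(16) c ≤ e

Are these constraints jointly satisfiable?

Constraint 10 fixes b = 7 and constraint 11 fixes e = 2, but constraint 15 requires b = e. Since 7 ≠ 2, contradiction.

Unsatisfiable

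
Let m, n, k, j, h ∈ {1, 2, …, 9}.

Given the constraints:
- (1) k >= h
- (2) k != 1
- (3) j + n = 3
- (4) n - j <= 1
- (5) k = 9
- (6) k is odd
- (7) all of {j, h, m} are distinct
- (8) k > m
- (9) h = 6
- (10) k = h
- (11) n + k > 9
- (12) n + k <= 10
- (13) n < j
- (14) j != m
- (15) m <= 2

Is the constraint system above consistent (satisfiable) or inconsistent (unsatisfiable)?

Constraint 5 fixes k = 9 and constraint 9 fixes h = 6, but constraint 10 requires k = h. Since 9 ≠ 6, contradiction.

Unsatisfiable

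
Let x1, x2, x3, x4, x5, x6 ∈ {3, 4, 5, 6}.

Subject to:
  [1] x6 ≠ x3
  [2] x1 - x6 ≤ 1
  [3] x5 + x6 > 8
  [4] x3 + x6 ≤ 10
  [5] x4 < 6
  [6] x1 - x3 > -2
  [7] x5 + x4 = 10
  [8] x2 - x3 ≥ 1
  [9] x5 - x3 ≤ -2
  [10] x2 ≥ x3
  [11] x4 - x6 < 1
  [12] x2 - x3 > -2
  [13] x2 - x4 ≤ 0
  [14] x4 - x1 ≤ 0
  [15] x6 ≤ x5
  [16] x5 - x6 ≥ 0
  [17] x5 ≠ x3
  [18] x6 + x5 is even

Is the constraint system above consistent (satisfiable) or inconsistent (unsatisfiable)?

Unsatisfiable

Constraints 2, 8, 9, 13, 14, and 16 give x4 − x2 ≥ 0, x2 − x3 ≥ 1, x3 − x5 ≥ 2, x5 − x6 ≥ 0, x6 − x1 ≥ -1, x1 − x4 ≥ 0.
Adding all 6 inequalities: the left sides telescope to 0, and the right sides sum to 0 + 1 + 2 + 0 + (-1) + 0 = 2. So 0 ≥ 2, which is false.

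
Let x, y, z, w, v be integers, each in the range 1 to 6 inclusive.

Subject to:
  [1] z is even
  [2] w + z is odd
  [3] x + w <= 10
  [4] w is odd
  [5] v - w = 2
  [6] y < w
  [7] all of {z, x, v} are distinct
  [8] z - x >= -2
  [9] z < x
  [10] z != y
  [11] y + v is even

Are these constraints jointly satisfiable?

Satisfiable

Try x = 4, y = 1, z = 2, w = 3, v = 5.
Check constraint 3: x + w = 7; constraint 5: v - w = 2; constraint 8: z - x = -2. The remaining constraints are straightforward to verify.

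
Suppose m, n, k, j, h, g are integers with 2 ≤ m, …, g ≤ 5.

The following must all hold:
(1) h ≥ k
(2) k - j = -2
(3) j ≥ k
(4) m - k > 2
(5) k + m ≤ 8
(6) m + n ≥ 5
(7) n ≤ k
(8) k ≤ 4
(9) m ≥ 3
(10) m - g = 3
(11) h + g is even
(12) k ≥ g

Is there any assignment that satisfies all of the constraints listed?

Take m = 5, n = 2, k = 2, j = 4, h = 2, g = 2. Then constraint 2: k - j = -2; constraint 4: m - k = 3; constraint 5: k + m = 7, and every other listed constraint is also met.

Satisfiable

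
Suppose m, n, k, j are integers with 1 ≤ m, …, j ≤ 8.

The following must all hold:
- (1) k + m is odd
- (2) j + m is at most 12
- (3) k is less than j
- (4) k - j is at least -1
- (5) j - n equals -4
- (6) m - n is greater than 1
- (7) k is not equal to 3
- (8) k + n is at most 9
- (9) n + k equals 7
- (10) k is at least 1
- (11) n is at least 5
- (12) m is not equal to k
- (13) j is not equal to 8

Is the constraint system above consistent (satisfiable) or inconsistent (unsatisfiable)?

The assignment m = 8, n = 6, k = 1, j = 2 works:
  constraint 2 holds since j + m = 10.
  constraint 4 holds since k - j = -1.
  constraint 5 holds since j - n = -4.
The rest check out directly.

Satisfiable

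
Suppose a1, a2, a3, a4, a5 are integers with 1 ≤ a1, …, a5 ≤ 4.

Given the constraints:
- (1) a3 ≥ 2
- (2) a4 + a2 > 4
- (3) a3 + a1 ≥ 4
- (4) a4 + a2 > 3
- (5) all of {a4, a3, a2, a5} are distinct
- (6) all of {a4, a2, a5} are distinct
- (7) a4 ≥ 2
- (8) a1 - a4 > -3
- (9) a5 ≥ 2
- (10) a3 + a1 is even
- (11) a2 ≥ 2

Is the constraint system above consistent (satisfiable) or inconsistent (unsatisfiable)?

Unsatisfiable

Constraints 1, 7, 9, and 11 confine each of a4, a3, a2, a5 to the 3 values {2, …, 4} (the domain already gives each ≤ 4).
Constraint 5 requires all 4 of them to be distinct, but only 3 values are available — impossible by the pigeonhole principle.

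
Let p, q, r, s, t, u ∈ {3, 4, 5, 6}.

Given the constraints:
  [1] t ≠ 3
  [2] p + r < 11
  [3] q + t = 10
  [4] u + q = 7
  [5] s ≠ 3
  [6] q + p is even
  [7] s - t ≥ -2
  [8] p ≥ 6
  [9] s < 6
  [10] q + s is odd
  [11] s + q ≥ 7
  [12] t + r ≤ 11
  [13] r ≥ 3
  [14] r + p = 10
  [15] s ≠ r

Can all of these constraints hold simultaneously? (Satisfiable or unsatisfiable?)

Take p = 6, q = 4, r = 4, s = 5, t = 6, u = 3. Then constraint 2: p + r = 10; constraint 3: q + t = 10, and every other listed constraint is also met.

Satisfiable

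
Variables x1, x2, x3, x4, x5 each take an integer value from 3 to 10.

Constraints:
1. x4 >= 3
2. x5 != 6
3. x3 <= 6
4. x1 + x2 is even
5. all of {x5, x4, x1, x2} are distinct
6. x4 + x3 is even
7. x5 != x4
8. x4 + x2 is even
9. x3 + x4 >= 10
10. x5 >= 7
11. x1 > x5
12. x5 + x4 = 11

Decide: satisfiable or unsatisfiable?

Satisfiable

The assignment x1 = 10, x2 = 6, x3 = 6, x4 = 4, x5 = 7 works:
  constraint 9 holds since x3 + x4 = 10.
  constraint 12 holds since x5 + x4 = 11.
The rest check out directly.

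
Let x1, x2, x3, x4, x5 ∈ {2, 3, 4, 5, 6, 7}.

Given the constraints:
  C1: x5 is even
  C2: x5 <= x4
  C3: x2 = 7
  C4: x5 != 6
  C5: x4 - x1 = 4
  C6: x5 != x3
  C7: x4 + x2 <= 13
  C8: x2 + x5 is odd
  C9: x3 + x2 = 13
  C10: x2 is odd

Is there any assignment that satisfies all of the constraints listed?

The assignment x1 = 2, x2 = 7, x3 = 6, x4 = 6, x5 = 4 works:
  constraint 5 holds since x4 - x1 = 4.
  constraint 7 holds since x4 + x2 = 13.
The rest check out directly.

Satisfiable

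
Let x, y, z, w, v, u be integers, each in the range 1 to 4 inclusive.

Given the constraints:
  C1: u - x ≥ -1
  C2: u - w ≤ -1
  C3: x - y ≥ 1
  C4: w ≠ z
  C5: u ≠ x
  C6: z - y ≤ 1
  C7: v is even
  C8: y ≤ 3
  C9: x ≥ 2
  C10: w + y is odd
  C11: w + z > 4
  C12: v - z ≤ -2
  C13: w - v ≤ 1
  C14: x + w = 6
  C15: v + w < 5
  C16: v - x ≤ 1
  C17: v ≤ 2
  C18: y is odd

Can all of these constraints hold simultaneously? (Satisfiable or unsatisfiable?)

Unsatisfiable

Constraints 1, 2, 3, 6, 12, and 13 give u − x ≥ -1, x − y ≥ 1, y − z ≥ -1, z − v ≥ 2, v − w ≥ -1, w − u ≥ 1.
Adding all 6 inequalities: the left sides telescope to 0, and the right sides sum to (-1) + 1 + (-1) + 2 + (-1) + 1 = 1. So 0 ≥ 1, which is false.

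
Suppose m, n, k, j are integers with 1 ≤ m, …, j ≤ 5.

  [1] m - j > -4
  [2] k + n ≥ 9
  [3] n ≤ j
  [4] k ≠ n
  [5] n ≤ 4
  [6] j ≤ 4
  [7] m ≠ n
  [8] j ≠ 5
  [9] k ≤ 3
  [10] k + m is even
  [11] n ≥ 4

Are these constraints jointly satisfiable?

Unsatisfiable

From constraint 9: k ≤ 3. From constraints 3 and 6: n ≤ j ≤ 4. Hence k + n ≤ 7. But constraint 2 requires k + n ≥ 9, and 9 > 7. Contradiction.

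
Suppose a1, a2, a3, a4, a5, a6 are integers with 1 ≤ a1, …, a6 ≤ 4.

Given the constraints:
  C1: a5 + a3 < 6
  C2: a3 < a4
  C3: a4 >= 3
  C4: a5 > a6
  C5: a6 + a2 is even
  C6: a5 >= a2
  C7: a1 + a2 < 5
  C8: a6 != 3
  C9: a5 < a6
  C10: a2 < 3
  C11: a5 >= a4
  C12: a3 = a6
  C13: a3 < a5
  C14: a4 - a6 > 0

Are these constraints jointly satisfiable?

Unsatisfiable

Constraints 9, 11, and 14 give a4 ≤ a5, a5 < a6, a6 < a4. Chaining: a4 ≤ a5 < a6 < a4, which forces a4 < a4 — impossible.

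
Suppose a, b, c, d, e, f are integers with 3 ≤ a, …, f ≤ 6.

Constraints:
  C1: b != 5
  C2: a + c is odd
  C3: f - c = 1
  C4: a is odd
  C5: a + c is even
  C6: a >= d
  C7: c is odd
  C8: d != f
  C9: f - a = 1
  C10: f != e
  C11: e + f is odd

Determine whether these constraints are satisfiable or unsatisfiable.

Unsatisfiable

Constraint 4 makes a odd and constraint 7 makes c odd, so a + c must be even. Constraint 2 says a + c is odd — contradiction.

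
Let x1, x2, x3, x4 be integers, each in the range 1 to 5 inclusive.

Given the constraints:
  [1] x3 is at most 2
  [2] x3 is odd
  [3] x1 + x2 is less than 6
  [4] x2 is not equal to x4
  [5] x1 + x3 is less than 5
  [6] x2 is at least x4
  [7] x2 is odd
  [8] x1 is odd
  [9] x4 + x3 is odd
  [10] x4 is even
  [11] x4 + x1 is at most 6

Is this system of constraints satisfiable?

Satisfiable

One satisfying assignment is x1 = 1, x2 = 3, x3 = 1, x4 = 2.
For the less obvious constraints — constraint 3: x1 + x2 = 4; constraint 5: x1 + x3 = 2 — and the others hold by inspection.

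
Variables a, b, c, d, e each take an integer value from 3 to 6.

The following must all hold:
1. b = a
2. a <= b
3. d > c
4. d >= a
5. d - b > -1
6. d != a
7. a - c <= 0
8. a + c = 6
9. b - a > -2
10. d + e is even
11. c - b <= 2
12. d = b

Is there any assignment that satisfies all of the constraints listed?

Unsatisfiable

From constraints 1 and 12, d = b = a, so d = a. But constraint 6 says d ≠ a. Contradiction.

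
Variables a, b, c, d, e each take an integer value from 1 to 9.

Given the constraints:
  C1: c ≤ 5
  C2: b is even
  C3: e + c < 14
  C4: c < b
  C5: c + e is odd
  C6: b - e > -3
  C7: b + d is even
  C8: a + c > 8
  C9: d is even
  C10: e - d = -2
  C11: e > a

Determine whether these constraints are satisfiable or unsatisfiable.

Satisfiable

Try a = 4, b = 6, c = 5, d = 8, e = 6.
Check constraint 3: e + c = 11; constraint 6: b - e = 0; constraint 8: a + c = 9. The remaining constraints are straightforward to verify.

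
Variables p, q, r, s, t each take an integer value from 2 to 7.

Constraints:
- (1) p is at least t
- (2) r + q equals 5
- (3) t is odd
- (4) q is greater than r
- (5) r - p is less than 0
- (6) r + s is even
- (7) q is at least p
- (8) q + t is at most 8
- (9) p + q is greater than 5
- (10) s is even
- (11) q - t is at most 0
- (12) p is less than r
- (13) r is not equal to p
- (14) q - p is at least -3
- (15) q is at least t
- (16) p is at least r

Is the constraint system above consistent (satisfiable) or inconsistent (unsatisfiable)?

Constraints 1, 4, 11, and 12 give t ≤ p, p < r, r < q, q ≤ t. Chaining: t ≤ p < r < q ≤ t, which forces t < t — impossible.

Unsatisfiable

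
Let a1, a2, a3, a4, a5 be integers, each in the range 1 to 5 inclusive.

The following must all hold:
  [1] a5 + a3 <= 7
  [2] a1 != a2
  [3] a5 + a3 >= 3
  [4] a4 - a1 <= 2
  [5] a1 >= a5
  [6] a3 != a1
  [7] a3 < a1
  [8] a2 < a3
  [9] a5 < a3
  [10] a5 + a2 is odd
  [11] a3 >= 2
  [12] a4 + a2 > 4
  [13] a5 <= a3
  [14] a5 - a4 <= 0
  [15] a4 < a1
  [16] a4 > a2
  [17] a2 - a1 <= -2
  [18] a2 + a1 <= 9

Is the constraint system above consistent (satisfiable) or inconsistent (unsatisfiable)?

One satisfying assignment is a1 = 5, a2 = 3, a3 = 4, a4 = 4, a5 = 2.
For the less obvious constraints — constraint 1: a5 + a3 = 6; constraint 3: a5 + a3 = 6 — and the others hold by inspection.

Satisfiable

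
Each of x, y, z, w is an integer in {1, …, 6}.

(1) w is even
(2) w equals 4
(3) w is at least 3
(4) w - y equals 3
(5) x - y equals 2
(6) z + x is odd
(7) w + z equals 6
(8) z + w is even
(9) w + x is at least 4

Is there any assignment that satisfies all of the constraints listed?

Satisfiable

Try x = 3, y = 1, z = 2, w = 4.
Check constraint 4: w - y = 3; constraint 5: x - y = 2. The remaining constraints are straightforward to verify.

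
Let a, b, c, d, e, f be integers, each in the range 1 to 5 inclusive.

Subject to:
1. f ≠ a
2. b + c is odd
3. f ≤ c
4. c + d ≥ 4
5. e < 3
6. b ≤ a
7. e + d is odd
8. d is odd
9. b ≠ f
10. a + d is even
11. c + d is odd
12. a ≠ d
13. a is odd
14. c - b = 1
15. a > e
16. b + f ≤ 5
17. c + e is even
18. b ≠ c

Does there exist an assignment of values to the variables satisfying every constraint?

Satisfiable

Try a = 5, b = 3, c = 4, d = 3, e = 2, f = 2.
Check constraint 4: c + d = 7; constraint 14: c - b = 1. The remaining constraints are straightforward to verify.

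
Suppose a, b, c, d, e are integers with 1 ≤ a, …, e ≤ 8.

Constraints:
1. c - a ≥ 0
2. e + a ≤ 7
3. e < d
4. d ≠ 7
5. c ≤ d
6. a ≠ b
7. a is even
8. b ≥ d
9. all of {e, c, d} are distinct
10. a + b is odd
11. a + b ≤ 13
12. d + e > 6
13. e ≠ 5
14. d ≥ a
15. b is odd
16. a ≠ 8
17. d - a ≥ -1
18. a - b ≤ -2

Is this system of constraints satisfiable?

One satisfying assignment is a = 4, b = 7, c = 4, d = 5, e = 3.
For the less obvious constraints — constraint 1: c - a = 0; constraint 2: e + a = 7; constraint 11: a + b = 11 — and the others hold by inspection.

Satisfiable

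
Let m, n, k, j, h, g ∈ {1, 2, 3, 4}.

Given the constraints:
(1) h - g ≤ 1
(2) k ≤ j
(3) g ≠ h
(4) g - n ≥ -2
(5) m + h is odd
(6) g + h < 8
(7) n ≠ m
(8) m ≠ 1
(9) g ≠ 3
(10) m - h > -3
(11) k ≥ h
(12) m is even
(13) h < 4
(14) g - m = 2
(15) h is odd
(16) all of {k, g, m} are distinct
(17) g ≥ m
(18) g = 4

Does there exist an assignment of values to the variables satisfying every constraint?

Take m = 2, n = 3, k = 3, j = 3, h = 3, g = 4. Then constraint 1: h - g = -1; constraint 4: g - n = 1; constraint 6: g + h = 7, and every other listed constraint is also met.

Satisfiable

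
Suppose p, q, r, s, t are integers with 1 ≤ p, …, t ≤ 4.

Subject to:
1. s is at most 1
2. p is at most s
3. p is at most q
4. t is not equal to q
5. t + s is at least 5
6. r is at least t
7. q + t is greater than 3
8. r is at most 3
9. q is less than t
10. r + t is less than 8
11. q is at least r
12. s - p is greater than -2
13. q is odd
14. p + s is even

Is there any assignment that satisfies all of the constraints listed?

Unsatisfiable

From constraints 6 and 8: t ≤ r ≤ 3. From constraint 1: s ≤ 1. Hence t + s ≤ 4. But constraint 5 requires t + s ≥ 5, and 5 > 4. Contradiction.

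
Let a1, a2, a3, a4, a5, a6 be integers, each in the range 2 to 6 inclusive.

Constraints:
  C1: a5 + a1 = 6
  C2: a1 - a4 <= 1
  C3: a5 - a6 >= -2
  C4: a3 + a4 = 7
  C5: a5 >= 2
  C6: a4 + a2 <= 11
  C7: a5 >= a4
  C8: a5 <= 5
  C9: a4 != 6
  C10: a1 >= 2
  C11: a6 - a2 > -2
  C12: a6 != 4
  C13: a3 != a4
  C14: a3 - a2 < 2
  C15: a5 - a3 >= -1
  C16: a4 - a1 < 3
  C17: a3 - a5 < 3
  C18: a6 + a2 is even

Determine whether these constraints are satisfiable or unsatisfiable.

One satisfying assignment is a1 = 3, a2 = 5, a3 = 4, a4 = 3, a5 = 3, a6 = 5.
For the less obvious constraints — constraint 1: a5 + a1 = 6; constraint 2: a1 - a4 = 0; constraint 3: a5 - a6 = -2 — and the others hold by inspection.

Satisfiable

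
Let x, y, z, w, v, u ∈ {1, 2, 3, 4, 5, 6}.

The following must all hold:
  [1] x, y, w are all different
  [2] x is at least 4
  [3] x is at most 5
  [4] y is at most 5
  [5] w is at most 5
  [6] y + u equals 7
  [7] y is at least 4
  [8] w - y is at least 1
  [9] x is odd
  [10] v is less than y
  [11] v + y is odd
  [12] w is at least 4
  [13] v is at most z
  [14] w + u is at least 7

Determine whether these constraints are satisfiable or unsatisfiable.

Constraints 2, 3, 4, 5, 7, and 12 confine each of x, y, w to the 2 values {4, 5}.
Constraint 1 requires all 3 of them to be distinct, but only 2 values are available — impossible by the pigeonhole principle.

Unsatisfiable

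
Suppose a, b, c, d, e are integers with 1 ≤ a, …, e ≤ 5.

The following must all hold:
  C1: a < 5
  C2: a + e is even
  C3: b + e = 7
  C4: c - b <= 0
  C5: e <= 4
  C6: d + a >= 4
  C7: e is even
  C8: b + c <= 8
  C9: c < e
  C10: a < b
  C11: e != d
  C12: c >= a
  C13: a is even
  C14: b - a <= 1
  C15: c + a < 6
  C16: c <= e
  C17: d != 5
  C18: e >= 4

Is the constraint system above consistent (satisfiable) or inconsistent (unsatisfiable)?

Setting (a, b, c, d, e) = (2, 3, 2, 2, 4) satisfies everything: constraint 3: b + e = 7; constraint 4: c - b = -1, and the others follow.

Satisfiable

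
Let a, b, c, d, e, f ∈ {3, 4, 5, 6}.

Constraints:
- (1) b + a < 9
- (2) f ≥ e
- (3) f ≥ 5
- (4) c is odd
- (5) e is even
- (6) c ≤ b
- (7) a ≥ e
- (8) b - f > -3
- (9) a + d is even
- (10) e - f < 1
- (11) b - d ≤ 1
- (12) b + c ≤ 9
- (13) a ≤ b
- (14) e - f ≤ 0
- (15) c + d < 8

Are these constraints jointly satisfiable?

Satisfiable

The assignment a = 4, b = 4, c = 3, d = 4, e = 4, f = 6 works:
  constraint 1 holds since b + a = 8.
  constraint 8 holds since b - f = -2.
  constraint 10 holds since e - f = -2.
The rest check out directly.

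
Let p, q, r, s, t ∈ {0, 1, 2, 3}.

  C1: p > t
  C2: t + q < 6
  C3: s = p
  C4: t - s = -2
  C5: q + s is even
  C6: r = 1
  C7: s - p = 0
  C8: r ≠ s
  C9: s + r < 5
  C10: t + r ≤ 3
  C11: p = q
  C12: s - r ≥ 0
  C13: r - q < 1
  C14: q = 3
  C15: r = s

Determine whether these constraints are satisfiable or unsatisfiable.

Unsatisfiable

Constraint 6 fixes r = 1 and constraint 14 fixes q = 3. Constraints 3, 11, and 15 give r = s = p = q, so r = q. But 1 ≠ 3 — contradiction.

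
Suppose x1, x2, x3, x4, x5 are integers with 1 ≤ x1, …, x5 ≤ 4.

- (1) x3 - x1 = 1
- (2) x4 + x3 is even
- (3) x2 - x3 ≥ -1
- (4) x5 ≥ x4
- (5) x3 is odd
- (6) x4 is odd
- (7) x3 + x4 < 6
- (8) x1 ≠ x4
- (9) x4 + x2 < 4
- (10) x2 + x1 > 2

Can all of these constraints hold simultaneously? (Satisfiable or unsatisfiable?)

The assignment x1 = 2, x2 = 2, x3 = 3, x4 = 1, x5 = 4 works:
  constraint 1 holds since x3 - x1 = 1.
  constraint 3 holds since x2 - x3 = -1.
  constraint 7 holds since x3 + x4 = 4.
The rest check out directly.

Satisfiable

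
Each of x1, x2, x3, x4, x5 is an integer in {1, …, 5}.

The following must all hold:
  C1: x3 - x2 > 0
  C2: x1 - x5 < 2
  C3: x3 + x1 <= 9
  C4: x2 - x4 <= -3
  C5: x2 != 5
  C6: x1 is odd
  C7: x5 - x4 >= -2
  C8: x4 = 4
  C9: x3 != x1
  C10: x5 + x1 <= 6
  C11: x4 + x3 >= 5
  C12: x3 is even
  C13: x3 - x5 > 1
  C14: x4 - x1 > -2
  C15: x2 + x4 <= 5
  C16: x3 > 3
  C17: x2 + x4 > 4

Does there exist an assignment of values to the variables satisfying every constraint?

Satisfiable

The assignment x1 = 3, x2 = 1, x3 = 4, x4 = 4, x5 = 2 works:
  constraint 1 holds since x3 - x2 = 3.
  constraint 2 holds since x1 - x5 = 1.
The rest check out directly.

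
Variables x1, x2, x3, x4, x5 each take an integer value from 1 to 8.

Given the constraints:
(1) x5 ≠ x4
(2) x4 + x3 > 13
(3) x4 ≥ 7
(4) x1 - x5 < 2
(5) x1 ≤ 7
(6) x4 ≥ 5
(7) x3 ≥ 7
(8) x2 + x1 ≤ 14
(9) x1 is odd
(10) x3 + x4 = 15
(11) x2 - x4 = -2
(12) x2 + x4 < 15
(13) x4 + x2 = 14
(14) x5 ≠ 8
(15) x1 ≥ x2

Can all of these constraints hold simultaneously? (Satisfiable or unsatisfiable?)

Satisfiable

Setting (x1, x2, x3, x4, x5) = (7, 6, 7, 8, 6) satisfies everything: constraint 2: x4 + x3 = 15; constraint 4: x1 - x5 = 1; constraint 8: x2 + x1 = 13, and the others follow.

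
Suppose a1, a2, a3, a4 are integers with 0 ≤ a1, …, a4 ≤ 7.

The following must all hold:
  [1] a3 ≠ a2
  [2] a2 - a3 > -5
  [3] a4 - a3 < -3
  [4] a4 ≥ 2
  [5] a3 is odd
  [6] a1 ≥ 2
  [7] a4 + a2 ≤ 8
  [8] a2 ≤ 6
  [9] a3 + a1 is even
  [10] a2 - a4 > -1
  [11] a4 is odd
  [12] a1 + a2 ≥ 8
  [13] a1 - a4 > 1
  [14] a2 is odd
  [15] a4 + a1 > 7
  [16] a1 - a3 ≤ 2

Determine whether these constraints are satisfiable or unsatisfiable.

Satisfiable

Try a1 = 7, a2 = 3, a3 = 7, a4 = 3.
Check constraint 2: a2 - a3 = -4; constraint 3: a4 - a3 = -4; constraint 7: a4 + a2 = 6. The remaining constraints are straightforward to verify.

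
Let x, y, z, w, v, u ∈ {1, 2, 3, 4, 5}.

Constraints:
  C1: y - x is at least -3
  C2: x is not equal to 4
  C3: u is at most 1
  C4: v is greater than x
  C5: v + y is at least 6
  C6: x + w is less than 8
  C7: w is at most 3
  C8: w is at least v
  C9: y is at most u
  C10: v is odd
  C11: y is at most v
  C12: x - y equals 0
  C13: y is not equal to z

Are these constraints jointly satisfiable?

Unsatisfiable

From constraints 7 and 8: v ≤ w ≤ 3. From constraints 3 and 9: y ≤ u ≤ 1. Hence v + y ≤ 4. But constraint 5 requires v + y ≥ 6, and 6 > 4. Contradiction.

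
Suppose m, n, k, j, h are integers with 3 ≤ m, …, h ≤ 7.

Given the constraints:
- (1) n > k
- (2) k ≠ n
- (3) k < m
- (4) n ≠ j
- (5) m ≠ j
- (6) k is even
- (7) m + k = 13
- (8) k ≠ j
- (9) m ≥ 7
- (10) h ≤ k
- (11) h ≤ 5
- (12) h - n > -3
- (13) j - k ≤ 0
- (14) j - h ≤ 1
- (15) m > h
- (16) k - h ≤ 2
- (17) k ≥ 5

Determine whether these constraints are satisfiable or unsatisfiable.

Take m = 7, n = 7, k = 6, j = 3, h = 5. Then constraint 7: m + k = 13; constraint 12: h - n = -2, and every other listed constraint is also met.

Satisfiable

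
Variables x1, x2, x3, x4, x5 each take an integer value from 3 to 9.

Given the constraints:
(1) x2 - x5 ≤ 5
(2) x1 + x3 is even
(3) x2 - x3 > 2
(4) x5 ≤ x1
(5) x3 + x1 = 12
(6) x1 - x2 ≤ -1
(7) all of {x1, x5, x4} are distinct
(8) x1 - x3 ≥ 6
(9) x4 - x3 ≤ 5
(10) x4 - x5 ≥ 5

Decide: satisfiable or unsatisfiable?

Unsatisfiable

Constraints 1, 6, 8, 9, and 10 give x3 − x4 ≥ -5, x4 − x5 ≥ 5, x5 − x2 ≥ -5, x2 − x1 ≥ 1, x1 − x3 ≥ 6.
Adding all 5 inequalities: the left sides telescope to 0, and the right sides sum to (-5) + 5 + (-5) + 1 + 6 = 2. So 0 ≥ 2, which is false.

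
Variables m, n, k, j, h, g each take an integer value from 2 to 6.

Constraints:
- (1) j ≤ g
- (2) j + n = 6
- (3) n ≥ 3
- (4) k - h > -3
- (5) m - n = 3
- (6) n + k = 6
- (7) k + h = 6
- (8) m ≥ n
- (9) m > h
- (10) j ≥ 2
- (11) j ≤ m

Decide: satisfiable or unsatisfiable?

Satisfiable

Setting (m, n, k, j, h, g) = (6, 3, 3, 3, 3, 6) satisfies everything: constraint 2: j + n = 6; constraint 4: k - h = 0; constraint 5: m - n = 3, and the others follow.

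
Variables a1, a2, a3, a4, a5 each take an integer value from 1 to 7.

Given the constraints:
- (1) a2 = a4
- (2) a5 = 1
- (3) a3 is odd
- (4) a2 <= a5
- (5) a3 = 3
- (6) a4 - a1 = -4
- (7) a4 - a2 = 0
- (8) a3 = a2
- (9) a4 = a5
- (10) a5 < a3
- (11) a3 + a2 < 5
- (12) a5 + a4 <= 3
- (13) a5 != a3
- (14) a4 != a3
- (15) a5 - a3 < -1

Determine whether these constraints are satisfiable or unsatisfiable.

Unsatisfiable

Constraint 5 fixes a3 = 3 and constraint 2 fixes a5 = 1. Constraints 1, 8, and 9 give a3 = a2 = a4 = a5, so a3 = a5. But 3 ≠ 1 — contradiction.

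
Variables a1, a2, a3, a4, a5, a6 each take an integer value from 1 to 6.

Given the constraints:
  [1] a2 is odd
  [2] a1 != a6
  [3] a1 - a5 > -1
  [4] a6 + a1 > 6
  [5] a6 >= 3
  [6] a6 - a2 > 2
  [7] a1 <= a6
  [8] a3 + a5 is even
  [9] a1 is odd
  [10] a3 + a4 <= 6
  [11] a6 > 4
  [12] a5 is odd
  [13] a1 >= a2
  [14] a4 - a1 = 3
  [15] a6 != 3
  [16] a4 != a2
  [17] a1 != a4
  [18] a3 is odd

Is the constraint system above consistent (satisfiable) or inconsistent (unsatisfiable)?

Satisfiable

One satisfying assignment is a1 = 1, a2 = 1, a3 = 1, a4 = 4, a5 = 1, a6 = 6.
For the less obvious constraints — constraint 3: a1 - a5 = 0; constraint 4: a6 + a1 = 7 — and the others hold by inspection.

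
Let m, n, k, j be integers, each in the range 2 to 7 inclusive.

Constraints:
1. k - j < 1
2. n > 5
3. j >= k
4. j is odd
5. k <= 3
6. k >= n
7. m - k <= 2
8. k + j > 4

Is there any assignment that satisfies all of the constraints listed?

From constraint 2: n ≥ 6. From constraints 5 and 6: n ≤ k and k ≤ 3, so n ≤ 3. But 3 < 6, so no value of n works.

Unsatisfiable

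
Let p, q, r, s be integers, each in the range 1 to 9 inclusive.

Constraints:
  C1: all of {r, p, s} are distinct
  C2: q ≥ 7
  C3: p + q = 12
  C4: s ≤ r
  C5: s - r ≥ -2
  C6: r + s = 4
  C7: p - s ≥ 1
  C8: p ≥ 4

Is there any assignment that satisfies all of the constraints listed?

Try p = 5, q = 7, r = 3, s = 1.
Check constraint 3: p + q = 12; constraint 5: s - r = -2. The remaining constraints are straightforward to verify.

Satisfiable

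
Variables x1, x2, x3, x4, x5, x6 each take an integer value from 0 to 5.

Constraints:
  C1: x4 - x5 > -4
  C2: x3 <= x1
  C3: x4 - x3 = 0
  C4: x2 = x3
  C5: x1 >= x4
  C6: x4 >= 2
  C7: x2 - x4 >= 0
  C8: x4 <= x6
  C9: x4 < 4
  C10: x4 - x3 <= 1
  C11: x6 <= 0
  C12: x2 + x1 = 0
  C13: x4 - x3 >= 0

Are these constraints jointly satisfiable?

From constraints 6 and 8: x6 ≥ x4 and x4 ≥ 2, so x6 ≥ 2. From constraint 11: x6 ≤ 0. But 0 < 2, so no value of x6 works.

Unsatisfiable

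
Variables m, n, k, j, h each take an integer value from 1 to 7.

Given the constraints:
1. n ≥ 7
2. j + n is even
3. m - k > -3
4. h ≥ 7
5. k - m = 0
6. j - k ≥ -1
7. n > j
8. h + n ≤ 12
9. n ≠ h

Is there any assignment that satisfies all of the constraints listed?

Unsatisfiable

From constraint 4: h ≥ 7. From constraint 1: n ≥ 7. Hence h + n ≥ 14. But constraint 8 requires h + n ≤ 12, and 12 < 14. Contradiction.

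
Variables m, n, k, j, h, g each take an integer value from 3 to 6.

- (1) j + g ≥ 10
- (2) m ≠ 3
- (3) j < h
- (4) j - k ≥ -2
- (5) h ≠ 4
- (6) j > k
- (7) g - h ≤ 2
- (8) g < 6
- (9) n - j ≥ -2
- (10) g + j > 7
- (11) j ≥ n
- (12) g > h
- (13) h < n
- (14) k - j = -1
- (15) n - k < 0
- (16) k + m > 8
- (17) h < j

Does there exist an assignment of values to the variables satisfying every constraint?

Unsatisfiable

Constraints 3, 6, 13, and 15 give h < n, n < k, k < j, j < h. Chaining: h < n < k < j < h, which forces h < h — impossible.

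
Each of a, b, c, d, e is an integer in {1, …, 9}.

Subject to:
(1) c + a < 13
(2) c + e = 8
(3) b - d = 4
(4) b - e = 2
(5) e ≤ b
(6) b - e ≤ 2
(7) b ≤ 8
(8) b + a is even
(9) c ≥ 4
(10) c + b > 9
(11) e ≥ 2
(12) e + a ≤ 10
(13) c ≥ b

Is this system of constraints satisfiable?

One satisfying assignment is a = 5, b = 5, c = 5, d = 1, e = 3.
For the less obvious constraints — constraint 1: c + a = 10; constraint 2: c + e = 8 — and the others hold by inspection.

Satisfiable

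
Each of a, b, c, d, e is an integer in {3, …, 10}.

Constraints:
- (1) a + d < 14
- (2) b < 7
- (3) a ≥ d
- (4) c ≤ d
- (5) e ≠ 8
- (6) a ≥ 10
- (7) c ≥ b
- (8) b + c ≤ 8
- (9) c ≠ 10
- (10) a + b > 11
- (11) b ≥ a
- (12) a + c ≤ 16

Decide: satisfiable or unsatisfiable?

Unsatisfiable

From constraints 6 and 11: b ≥ a and a ≥ 10, so b ≥ 10. From constraint 2: b ≤ 6. But 6 < 10, so no value of b works.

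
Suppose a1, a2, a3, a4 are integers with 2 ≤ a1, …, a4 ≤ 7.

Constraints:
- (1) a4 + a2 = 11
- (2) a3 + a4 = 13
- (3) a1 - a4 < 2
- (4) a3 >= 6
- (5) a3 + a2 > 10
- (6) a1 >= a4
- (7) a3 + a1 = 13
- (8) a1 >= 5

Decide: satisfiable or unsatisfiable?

Try a1 = 6, a2 = 5, a3 = 7, a4 = 6.
Check constraint 1: a4 + a2 = 11; constraint 2: a3 + a4 = 13. The remaining constraints are straightforward to verify.

Satisfiable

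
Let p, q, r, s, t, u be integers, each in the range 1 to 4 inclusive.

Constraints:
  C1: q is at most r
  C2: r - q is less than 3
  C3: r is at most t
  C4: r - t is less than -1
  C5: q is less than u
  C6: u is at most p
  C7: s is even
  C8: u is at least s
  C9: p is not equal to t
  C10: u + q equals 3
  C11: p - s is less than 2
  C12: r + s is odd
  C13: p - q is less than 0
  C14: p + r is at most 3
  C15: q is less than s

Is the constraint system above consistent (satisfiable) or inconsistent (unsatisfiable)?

Constraints 6, 8, 13, and 15 give u ≤ p, p < q, q < s, s ≤ u. Chaining: u ≤ p < q < s ≤ u, which forces u < u — impossible.

Unsatisfiable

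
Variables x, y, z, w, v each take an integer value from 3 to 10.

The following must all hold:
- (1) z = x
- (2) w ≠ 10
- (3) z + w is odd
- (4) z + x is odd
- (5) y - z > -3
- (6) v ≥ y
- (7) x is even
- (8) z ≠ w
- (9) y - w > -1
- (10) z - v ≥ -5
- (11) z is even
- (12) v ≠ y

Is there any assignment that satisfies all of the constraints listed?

Unsatisfiable

Constraint 11 makes z even and constraint 7 makes x even, so z + x must be even. Constraint 4 says z + x is odd — contradiction.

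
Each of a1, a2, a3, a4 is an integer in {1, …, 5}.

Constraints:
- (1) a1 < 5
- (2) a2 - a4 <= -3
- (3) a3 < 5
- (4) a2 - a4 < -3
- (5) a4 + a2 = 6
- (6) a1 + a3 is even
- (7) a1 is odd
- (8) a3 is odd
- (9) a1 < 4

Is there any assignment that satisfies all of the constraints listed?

The assignment a1 = 1, a2 = 1, a3 = 1, a4 = 5 works:
  constraint 2 holds since a2 - a4 = -4.
  constraint 4 holds since a2 - a4 = -4.
  constraint 5 holds since a4 + a2 = 6.
The rest check out directly.

Satisfiable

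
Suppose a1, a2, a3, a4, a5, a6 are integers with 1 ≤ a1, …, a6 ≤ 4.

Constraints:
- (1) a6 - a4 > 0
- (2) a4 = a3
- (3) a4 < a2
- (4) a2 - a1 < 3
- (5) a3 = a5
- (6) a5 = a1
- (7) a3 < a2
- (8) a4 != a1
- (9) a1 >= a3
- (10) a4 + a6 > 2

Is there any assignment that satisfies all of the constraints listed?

From constraints 2, 5, and 6, a4 = a3 = a5 = a1, so a4 = a1. But constraint 8 says a4 ≠ a1. Contradiction.

Unsatisfiable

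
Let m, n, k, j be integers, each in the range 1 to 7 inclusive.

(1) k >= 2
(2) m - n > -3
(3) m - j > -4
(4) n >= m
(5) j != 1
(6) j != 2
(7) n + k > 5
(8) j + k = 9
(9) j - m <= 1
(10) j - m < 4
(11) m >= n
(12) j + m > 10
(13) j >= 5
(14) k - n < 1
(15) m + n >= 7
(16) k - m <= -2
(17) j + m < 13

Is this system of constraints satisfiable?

Satisfiable

One satisfying assignment is m = 5, n = 5, k = 3, j = 6.
For the less obvious constraints — constraint 2: m - n = 0; constraint 3: m - j = -1 — and the others hold by inspection.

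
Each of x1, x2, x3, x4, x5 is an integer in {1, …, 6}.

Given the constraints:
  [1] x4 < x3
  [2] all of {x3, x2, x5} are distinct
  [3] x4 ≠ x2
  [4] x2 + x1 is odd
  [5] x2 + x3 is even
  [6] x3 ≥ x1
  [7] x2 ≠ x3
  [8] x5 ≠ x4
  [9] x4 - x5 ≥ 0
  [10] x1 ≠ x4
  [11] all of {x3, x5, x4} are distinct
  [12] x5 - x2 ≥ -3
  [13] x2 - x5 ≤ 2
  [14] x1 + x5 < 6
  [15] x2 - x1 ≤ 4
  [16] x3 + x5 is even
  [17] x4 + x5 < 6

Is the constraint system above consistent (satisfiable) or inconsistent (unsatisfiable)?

Satisfiable

Try x1 = 1, x2 = 4, x3 = 6, x4 = 3, x5 = 2.
Check constraint 9: x4 - x5 = 1; constraint 12: x5 - x2 = -2. The remaining constraints are straightforward to verify.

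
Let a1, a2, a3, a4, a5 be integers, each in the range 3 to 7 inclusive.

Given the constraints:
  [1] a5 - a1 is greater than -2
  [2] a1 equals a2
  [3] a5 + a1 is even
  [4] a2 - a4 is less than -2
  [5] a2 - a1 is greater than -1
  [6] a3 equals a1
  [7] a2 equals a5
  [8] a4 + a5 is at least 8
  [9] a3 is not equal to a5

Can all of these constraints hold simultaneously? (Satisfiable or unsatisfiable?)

Unsatisfiable

From constraints 2, 6, and 7, a3 = a1 = a2 = a5, so a3 = a5. But constraint 9 says a3 ≠ a5. Contradiction.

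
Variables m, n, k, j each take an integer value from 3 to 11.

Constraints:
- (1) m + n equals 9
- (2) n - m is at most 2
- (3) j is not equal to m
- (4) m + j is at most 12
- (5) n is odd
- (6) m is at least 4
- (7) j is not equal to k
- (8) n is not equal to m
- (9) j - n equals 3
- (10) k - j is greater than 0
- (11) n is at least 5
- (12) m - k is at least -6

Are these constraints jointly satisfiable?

Satisfiable

Try m = 4, n = 5, k = 9, j = 8.
Check constraint 1: m + n = 9; constraint 2: n - m = 1; constraint 4: m + j = 12. The remaining constraints are straightforward to verify.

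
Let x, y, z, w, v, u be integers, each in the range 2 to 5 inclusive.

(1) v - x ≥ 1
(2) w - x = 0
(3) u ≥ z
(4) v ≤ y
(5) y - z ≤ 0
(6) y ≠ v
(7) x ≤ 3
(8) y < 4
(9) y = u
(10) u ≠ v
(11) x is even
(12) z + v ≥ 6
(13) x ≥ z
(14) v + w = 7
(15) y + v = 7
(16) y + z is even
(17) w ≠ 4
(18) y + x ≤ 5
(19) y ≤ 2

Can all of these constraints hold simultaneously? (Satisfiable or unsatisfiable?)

From constraints 7 and 13: z ≤ x ≤ 3. From constraints 4 and 19: v ≤ y ≤ 2. Hence z + v ≤ 5. But constraint 12 requires z + v ≥ 6, and 6 > 5. Contradiction.

Unsatisfiable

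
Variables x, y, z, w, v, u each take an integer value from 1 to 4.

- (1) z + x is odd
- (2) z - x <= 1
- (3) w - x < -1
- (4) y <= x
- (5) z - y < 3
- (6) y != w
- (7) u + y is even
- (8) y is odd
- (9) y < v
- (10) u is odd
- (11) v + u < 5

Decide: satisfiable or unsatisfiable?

The assignment x = 4, y = 1, z = 3, w = 2, v = 3, u = 1 works:
  constraint 2 holds since z - x = -1.
  constraint 3 holds since w - x = -2.
The rest check out directly.

Satisfiable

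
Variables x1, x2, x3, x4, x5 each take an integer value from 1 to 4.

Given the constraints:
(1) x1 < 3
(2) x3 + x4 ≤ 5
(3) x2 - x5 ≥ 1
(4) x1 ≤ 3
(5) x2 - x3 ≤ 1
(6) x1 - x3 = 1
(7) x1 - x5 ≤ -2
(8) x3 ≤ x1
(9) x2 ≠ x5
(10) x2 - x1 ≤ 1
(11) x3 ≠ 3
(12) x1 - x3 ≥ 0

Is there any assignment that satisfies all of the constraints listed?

Unsatisfiable

Constraints 3, 5, 7, and 12 give x2 − x5 ≥ 1, x5 − x1 ≥ 2, x1 − x3 ≥ 0, x3 − x2 ≥ -1.
Adding all 4 inequalities: the left sides telescope to 0, and the right sides sum to 1 + 2 + 0 + (-1) = 2. So 0 ≥ 2, which is false.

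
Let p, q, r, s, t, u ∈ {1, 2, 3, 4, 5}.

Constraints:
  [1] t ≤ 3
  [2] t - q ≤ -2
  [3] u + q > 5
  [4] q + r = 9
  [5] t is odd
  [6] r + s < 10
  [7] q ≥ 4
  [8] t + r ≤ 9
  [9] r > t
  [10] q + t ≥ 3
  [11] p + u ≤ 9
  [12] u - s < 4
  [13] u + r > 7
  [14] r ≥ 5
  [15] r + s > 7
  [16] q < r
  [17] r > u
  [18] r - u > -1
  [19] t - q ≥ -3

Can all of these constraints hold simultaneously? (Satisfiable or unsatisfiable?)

The assignment p = 2, q = 4, r = 5, s = 3, t = 1, u = 4 works:
  constraint 2 holds since t - q = -3.
  constraint 3 holds since u + q = 8.
The rest check out directly.

Satisfiable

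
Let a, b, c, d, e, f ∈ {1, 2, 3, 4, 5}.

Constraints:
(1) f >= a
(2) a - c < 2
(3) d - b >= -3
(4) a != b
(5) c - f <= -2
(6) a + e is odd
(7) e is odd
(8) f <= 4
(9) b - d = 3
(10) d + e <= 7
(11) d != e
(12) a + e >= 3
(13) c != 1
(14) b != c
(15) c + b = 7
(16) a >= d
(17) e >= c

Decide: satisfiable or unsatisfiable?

Satisfiable

Setting (a, b, c, d, e, f) = (2, 5, 2, 2, 3, 4) satisfies everything: constraint 2: a - c = 0; constraint 3: d - b = -3, and the others follow.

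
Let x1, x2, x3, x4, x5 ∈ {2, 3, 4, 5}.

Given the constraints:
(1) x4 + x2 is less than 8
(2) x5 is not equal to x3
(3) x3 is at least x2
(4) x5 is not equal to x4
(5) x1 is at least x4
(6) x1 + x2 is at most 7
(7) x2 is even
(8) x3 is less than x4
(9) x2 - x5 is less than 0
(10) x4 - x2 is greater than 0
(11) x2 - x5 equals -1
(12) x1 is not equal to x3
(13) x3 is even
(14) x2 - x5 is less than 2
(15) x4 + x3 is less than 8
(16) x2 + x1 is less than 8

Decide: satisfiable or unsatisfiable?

Satisfiable

Take x1 = 5, x2 = 2, x3 = 2, x4 = 4, x5 = 3. Then constraint 1: x4 + x2 = 6; constraint 6: x1 + x2 = 7, and every other listed constraint is also met.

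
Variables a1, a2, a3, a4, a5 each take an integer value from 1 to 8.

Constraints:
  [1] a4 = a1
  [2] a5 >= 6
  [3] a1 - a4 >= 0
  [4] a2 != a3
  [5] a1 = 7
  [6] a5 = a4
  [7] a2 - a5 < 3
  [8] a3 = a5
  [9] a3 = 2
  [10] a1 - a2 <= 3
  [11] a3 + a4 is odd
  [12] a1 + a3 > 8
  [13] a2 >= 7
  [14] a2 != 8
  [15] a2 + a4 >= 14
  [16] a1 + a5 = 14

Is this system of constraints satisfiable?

Unsatisfiable

Constraint 9 fixes a3 = 2 and constraint 5 fixes a1 = 7. Constraints 1, 6, and 8 give a3 = a5 = a4 = a1, so a3 = a1. But 2 ≠ 7 — contradiction.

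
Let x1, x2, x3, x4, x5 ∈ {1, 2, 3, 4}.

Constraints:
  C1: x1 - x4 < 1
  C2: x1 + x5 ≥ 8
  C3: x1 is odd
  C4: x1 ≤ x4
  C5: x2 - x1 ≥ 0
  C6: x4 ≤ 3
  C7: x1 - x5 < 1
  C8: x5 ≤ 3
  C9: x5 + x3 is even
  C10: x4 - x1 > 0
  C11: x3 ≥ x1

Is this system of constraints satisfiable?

Unsatisfiable

From constraints 4 and 6: x1 ≤ x4 ≤ 3. From constraint 8: x5 ≤ 3. Hence x1 + x5 ≤ 6. But constraint 2 requires x1 + x5 ≥ 8, and 8 > 6. Contradiction.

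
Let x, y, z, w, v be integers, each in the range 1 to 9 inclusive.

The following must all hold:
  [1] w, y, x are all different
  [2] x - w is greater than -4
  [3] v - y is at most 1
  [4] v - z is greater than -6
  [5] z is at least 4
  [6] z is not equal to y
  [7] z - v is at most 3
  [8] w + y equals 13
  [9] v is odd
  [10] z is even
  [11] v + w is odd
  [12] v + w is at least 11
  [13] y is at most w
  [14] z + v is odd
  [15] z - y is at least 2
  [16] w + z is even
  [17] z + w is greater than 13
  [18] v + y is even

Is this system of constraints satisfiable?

Satisfiable

The assignment x = 7, y = 5, z = 8, w = 8, v = 5 works:
  constraint 2 holds since x - w = -1.
  constraint 3 holds since v - y = 0.
The rest check out directly.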